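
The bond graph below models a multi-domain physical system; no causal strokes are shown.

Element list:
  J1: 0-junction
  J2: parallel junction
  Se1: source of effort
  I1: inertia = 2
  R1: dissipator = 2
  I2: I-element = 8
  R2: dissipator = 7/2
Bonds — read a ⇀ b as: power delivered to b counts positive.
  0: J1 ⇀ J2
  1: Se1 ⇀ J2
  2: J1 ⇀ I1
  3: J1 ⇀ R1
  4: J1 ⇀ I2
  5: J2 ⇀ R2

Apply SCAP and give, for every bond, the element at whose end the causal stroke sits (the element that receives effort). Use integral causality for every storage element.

bond 1 |J2  (Se1 fixes effort; stroke away)
bond 0 |J1  (common-e at J2 fixed by 1)
bond 5 |R2  (J2 effort already set via bond 1)
bond 2 |I1  (common-e at J1 fixed by 0)
bond 3 |R1  (J1 effort already set via bond 0)
bond 4 |I2  (common-e at J1 fixed by 0)

#0 |J1
#1 |J2
#2 |I1
#3 |R1
#4 |I2
#5 |R2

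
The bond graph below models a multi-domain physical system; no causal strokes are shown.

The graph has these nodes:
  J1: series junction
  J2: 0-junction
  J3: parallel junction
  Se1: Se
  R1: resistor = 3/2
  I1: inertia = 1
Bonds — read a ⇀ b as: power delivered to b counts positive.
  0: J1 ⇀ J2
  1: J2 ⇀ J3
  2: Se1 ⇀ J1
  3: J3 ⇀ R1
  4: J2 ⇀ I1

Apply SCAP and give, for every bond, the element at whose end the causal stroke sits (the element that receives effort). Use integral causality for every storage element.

bond 0 stroke at J2
bond 1 stroke at J3
bond 2 stroke at J1
bond 3 stroke at R1
bond 4 stroke at I1

bond 2 →J1  (Se1: effort source, stroke at far end)
bond 0 →J2  (only one flow-in slot at J1)
bond 1 →J3  (J2: bond 0 brought effort, rest push out)
bond 4 →I1  (J2: bond 0 brought effort, rest push out)
bond 3 →R1  (common-e at J3 fixed by 1)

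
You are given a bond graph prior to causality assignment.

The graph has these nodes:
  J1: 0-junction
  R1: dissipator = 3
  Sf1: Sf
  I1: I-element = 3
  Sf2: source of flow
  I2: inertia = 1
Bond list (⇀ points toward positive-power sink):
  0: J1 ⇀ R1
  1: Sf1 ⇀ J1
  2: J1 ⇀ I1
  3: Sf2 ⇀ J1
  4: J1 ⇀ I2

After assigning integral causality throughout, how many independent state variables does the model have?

2  (I1, I2 all integral)

β1 →Sf1  (Sf1 (Sf) sets flow on bond)
β3 →Sf2  (Sf2: flow source, stroke at near end)
β2 →I1  (I1: I, integral causality)
β4 →I2  (I2: I, integral causality)
β0 →J1  (J1: last free bond brings effort in)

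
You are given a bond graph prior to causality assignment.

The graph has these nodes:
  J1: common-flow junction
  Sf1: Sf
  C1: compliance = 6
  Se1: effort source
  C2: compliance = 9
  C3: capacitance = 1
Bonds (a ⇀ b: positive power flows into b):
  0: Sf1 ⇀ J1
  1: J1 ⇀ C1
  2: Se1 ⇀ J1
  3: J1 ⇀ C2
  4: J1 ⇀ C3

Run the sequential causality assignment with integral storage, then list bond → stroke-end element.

#0 stroke→Sf1  (Sf1: flow source, stroke at near end)
#2 stroke→J1  (source Se1 imposes e)
#1 stroke→J1  (1-jn J1 has f-setter on 0)
#3 stroke→J1  (J1 flow already set via bond 0)
#4 stroke→J1  (J1: bond 0 brought flow, rest push out)

β0 |Sf1
β1 |J1
β2 |J1
β3 |J1
β4 |J1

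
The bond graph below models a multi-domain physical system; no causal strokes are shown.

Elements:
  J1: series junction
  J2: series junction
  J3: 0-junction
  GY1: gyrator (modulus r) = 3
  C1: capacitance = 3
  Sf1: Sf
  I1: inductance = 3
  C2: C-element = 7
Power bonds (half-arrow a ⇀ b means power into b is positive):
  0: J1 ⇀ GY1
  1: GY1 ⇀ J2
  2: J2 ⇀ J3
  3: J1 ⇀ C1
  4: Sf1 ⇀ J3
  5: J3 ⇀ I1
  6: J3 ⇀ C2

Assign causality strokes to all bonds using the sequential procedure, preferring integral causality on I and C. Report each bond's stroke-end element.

b4 |Sf1  (Sf1 (Sf) sets flow on bond)
b3 |J1  (C1 integral (e out))
b0 |GY1  (closing 1-jn rule on J1)
b1 |GY1  (GY1 both-in/both-out from 0)
b2 |J2  (1-jn J2 has f-setter on 1)
b5 |I1  (prefer integral on I1)
b6 |J3  (J3 needs exactly one e-in)

#0 stroke at GY1
#1 stroke at GY1
#2 stroke at J2
#3 stroke at J1
#4 stroke at Sf1
#5 stroke at I1
#6 stroke at J3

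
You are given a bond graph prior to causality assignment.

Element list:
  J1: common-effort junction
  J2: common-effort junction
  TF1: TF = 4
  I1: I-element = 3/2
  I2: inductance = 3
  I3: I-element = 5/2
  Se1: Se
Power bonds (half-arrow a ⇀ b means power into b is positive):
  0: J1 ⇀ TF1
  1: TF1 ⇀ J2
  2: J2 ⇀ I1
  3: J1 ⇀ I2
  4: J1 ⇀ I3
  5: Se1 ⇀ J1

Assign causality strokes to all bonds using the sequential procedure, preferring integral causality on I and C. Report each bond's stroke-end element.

β0 stroke at TF1
β1 stroke at J2
β2 stroke at I1
β3 stroke at I2
β4 stroke at I3
β5 stroke at J1

#5 |J1  (Se1 (Se) sets effort on bond)
#0 |TF1  (J1: bond 5 brought effort, rest push out)
#3 |I2  (common-e at J1 fixed by 5)
#4 |I3  (common-e at J1 fixed by 5)
#1 |J2  (TF1: transformer flips bond 0)
#2 |I1  (0-jn J2 has e-setter on 1)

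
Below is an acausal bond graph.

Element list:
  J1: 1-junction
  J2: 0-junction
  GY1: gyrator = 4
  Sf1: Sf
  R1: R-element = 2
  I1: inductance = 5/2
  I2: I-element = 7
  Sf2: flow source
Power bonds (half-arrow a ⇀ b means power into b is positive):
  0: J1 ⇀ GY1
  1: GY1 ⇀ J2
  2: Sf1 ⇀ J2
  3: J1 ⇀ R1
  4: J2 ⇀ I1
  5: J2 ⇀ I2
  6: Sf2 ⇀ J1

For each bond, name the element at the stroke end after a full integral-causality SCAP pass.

β0 stroke→J1
β1 stroke→J2
β2 stroke→Sf1
β3 stroke→J1
β4 stroke→I1
β5 stroke→I2
β6 stroke→Sf2

#2 |Sf1  (Sf1: flow source, stroke at near end)
#6 |Sf2  (Sf2 (Sf) sets flow on bond)
#0 |J1  (J1: bond 6 brought flow, rest push out)
#3 |J1  (J1: bond 6 brought flow, rest push out)
#1 |J2  (GY GY1: same side as bond 0)
#4 |I1  (J2: bond 1 brought effort, rest push out)
#5 |I2  (J2 effort already set via bond 1)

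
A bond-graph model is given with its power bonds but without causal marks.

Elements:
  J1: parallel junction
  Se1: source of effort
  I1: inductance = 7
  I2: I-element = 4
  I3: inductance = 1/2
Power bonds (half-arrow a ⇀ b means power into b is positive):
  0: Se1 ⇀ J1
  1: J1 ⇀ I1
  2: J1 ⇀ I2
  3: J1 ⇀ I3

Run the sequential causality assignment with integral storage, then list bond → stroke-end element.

bond 0 stroke→J1
bond 1 stroke→I1
bond 2 stroke→I2
bond 3 stroke→I3

bond 0 stroke→J1  (Se1 (Se) sets effort on bond)
bond 1 stroke→I1  (0-jn J1 has e-setter on 0)
bond 2 stroke→I2  (0-jn J1 has e-setter on 0)
bond 3 stroke→I3  (0-jn J1 has e-setter on 0)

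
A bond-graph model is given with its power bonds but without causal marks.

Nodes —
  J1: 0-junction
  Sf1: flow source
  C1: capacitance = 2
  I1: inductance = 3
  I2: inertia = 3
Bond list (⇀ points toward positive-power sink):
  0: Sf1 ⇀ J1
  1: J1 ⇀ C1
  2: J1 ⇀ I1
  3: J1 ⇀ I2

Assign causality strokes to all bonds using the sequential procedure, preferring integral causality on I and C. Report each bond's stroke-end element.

#0 |Sf1
#1 |J1
#2 |I1
#3 |I2

#0 →Sf1  (Sf1 fixes flow; stroke at Sf1)
#1 →J1  (C1: C, integral causality)
#2 →I1  (J1 effort already set via bond 1)
#3 →I2  (0-jn J1 has e-setter on 1)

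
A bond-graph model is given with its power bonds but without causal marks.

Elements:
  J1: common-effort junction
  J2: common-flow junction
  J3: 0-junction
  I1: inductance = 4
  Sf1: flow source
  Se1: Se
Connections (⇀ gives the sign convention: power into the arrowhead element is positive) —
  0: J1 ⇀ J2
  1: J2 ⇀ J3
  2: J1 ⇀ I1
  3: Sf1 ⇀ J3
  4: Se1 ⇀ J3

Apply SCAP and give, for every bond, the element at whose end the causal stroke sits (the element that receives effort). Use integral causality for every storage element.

#0 stroke→J1
#1 stroke→J2
#2 stroke→I1
#3 stroke→Sf1
#4 stroke→J3

#3 stroke at Sf1  (Sf1: flow source, stroke at near end)
#4 stroke at J3  (Se1 fixes effort; stroke away)
#1 stroke at J2  (J3: bond 4 brought effort, rest push out)
#0 stroke at J1  (only one flow-in slot at J2)
#2 stroke at I1  (0-jn J1 has e-setter on 0)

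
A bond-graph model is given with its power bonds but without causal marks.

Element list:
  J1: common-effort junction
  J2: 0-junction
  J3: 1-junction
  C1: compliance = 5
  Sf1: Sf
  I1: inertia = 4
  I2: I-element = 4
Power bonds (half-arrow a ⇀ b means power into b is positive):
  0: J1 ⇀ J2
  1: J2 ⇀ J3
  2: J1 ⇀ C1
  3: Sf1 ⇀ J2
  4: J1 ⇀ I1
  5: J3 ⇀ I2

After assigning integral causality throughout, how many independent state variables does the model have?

3  (C1, I1, I2 all integral)

β3 stroke at Sf1  (Sf1 (Sf) sets flow on bond)
β2 stroke at J1  (C1: C, integral causality)
β0 stroke at J2  (common-e at J1 fixed by 2)
β4 stroke at I1  (J1 effort already set via bond 2)
β1 stroke at J3  (0-jn J2 has e-setter on 0)
β5 stroke at I2  (J3: last free bond brings flow in)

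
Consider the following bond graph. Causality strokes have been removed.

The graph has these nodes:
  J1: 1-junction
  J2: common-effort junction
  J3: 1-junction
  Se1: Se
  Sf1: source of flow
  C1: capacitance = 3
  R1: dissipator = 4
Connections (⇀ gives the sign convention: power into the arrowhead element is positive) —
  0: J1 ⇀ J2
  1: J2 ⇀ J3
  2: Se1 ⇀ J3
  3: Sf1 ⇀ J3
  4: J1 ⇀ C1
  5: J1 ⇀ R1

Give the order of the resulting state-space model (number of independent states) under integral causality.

1  (C1 all integral)

#2 →J3  (Se1 (Se) sets effort on bond)
#3 →Sf1  (Sf1 fixes flow; stroke at Sf1)
#1 →J3  (1-jn J3 has f-setter on 3)
#0 →J2  (J2: last free bond brings effort in)
#4 →J1  (J1: bond 0 brought flow, rest push out)
#5 →J1  (J1 flow already set via bond 0)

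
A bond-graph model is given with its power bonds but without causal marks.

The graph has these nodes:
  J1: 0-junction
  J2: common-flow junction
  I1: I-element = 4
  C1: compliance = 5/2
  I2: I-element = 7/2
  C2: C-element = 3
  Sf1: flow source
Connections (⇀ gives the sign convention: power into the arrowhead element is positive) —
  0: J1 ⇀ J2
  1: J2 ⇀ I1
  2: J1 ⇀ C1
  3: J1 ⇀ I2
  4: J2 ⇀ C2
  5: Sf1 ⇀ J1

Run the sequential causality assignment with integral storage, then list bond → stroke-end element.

β5 |Sf1  (Sf1 (Sf) sets flow on bond)
β1 |I1  (I1 outputs flow p/I1)
β0 |J2  (1-jn J2 has f-setter on 1)
β4 |J2  (1-jn J2 has f-setter on 1)
β2 |J1  (C1: C, integral causality)
β3 |I2  (J1: bond 2 brought effort, rest push out)

#0 stroke at J2
#1 stroke at I1
#2 stroke at J1
#3 stroke at I2
#4 stroke at J2
#5 stroke at Sf1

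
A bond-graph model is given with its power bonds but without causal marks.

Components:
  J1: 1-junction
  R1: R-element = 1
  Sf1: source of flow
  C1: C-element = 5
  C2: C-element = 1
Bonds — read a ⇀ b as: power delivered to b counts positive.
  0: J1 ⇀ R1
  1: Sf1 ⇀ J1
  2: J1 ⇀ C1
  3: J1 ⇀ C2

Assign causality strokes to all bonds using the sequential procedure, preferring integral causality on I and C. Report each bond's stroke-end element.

β1 |Sf1  (Sf1 (Sf) sets flow on bond)
β0 |J1  (common-f at J1 fixed by 1)
β2 |J1  (1-jn J1 has f-setter on 1)
β3 |J1  (J1: bond 1 brought flow, rest push out)

β0 |J1
β1 |Sf1
β2 |J1
β3 |J1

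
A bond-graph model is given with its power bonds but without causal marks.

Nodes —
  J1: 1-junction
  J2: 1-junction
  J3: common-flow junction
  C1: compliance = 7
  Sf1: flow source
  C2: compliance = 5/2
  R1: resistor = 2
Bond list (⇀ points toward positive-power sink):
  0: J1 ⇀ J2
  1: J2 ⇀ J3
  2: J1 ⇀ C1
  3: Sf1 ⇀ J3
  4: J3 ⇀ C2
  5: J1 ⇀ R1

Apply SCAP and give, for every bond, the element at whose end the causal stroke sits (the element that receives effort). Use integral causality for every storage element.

β3 →Sf1  (source Sf1 imposes f)
β1 →J3  (J3: bond 3 brought flow, rest push out)
β4 →J3  (J3: bond 3 brought flow, rest push out)
β0 →J2  (1-jn J2 has f-setter on 1)
β2 →J1  (J1 flow already set via bond 0)
β5 →J1  (common-f at J1 fixed by 0)

β0 stroke→J2
β1 stroke→J3
β2 stroke→J1
β3 stroke→Sf1
β4 stroke→J3
β5 stroke→J1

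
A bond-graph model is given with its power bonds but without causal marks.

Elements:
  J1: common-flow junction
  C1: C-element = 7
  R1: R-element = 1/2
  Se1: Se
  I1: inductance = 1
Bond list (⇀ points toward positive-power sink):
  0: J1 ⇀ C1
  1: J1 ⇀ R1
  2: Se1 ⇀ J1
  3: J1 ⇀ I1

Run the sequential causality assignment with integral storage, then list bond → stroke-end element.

#0 stroke at J1
#1 stroke at J1
#2 stroke at J1
#3 stroke at I1

b2 stroke→J1  (source Se1 imposes e)
b0 stroke→J1  (prefer integral on C1)
b3 stroke→I1  (I1 integral (f out))
b1 stroke→J1  (J1: bond 3 brought flow, rest push out)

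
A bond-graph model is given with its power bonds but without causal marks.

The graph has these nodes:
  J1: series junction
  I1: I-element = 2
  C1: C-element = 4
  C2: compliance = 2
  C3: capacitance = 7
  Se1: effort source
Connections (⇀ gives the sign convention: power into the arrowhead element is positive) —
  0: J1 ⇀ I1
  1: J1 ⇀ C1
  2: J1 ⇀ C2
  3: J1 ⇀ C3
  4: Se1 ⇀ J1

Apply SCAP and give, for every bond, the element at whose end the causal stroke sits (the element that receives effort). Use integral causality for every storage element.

b0 →I1
b1 →J1
b2 →J1
b3 →J1
b4 →J1

β4 |J1  (Se1 fixes effort; stroke away)
β0 |I1  (I1 outputs flow p/I1)
β1 |J1  (J1: bond 0 brought flow, rest push out)
β2 |J1  (1-jn J1 has f-setter on 0)
β3 |J1  (J1: bond 0 brought flow, rest push out)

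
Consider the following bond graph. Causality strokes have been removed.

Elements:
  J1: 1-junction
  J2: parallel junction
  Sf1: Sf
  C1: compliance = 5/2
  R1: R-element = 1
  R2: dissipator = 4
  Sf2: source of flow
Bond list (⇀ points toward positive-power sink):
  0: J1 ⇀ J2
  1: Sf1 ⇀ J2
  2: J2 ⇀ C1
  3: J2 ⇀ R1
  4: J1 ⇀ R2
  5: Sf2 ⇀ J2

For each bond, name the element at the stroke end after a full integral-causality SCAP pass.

β1 stroke→Sf1  (Sf1 (Sf) sets flow on bond)
β5 stroke→Sf2  (Sf2: flow source, stroke at near end)
β2 stroke→J2  (prefer integral on C1)
β0 stroke→J1  (J2: bond 2 brought effort, rest push out)
β3 stroke→R1  (J2 effort already set via bond 2)
β4 stroke→R2  (J1 needs exactly one f-in)

b0 |J1
b1 |Sf1
b2 |J2
b3 |R1
b4 |R2
b5 |Sf2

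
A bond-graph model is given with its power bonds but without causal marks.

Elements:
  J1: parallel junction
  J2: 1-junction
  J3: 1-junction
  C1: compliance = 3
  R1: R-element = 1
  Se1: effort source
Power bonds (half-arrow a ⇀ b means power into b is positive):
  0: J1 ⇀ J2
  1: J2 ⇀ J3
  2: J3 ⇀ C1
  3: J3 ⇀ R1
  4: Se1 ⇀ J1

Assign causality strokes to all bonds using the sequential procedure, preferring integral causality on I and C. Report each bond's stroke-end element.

bond 0 stroke→J2
bond 1 stroke→J3
bond 2 stroke→J3
bond 3 stroke→R1
bond 4 stroke→J1

β4 stroke at J1  (source Se1 imposes e)
β0 stroke at J2  (common-e at J1 fixed by 4)
β1 stroke at J3  (only one flow-in slot at J2)
β2 stroke at J3  (prefer integral on C1)
β3 stroke at R1  (J3 needs exactly one f-in)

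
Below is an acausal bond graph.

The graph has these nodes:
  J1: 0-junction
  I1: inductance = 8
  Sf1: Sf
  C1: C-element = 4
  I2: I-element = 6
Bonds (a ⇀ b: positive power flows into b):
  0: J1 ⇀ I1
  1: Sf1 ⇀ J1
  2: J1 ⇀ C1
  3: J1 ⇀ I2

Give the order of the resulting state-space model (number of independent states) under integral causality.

3  (C1, I1, I2 all integral)

β1 →Sf1  (Sf1 fixes flow; stroke at Sf1)
β0 →I1  (I1 outputs flow p/I1)
β2 →J1  (C1 outputs effort q/C1)
β3 →I2  (J1 effort already set via bond 2)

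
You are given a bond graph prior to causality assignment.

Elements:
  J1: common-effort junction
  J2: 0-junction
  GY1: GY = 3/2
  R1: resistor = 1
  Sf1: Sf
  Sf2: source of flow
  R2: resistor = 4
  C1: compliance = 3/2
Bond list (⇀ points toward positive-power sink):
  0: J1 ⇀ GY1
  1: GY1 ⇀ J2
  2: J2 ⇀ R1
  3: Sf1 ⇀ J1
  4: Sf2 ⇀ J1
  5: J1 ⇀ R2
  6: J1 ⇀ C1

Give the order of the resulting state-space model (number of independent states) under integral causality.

β3 |Sf1  (Sf1: flow source, stroke at near end)
β4 |Sf2  (source Sf2 imposes f)
β6 |J1  (C1 outputs effort q/C1)
β0 |GY1  (J1: bond 6 brought effort, rest push out)
β5 |R2  (J1 effort already set via bond 6)
β1 |GY1  (through GY1, causality inverts; strokes same side of GY1)
β2 |J2  (J2 needs exactly one e-in)

1  (C1 all integral)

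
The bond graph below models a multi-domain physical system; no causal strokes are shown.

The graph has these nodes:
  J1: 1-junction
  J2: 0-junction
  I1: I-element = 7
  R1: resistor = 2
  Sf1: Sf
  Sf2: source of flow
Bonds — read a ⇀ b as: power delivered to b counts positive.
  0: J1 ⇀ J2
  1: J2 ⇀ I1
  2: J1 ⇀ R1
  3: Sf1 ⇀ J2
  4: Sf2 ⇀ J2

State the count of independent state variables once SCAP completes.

1  (I1 all integral)

bond 3 |Sf1  (Sf1 (Sf) sets flow on bond)
bond 4 |Sf2  (Sf2 (Sf) sets flow on bond)
bond 1 |I1  (I1 outputs flow p/I1)
bond 0 |J2  (closing 0-jn rule on J2)
bond 2 |J1  (J1 flow already set via bond 0)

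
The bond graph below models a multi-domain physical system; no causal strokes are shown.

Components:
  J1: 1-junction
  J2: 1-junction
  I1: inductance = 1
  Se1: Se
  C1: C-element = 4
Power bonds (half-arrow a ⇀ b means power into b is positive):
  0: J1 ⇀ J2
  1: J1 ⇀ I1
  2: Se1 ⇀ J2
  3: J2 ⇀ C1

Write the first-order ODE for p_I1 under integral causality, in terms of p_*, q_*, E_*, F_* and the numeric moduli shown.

dp_I1/dt = E_Se1 - q_C1/4

#2 stroke at J2  (Se1 (Se) sets effort on bond)
#1 stroke at I1  (I1 integral (f out))
#0 stroke at J1  (J1: bond 1 brought flow, rest push out)
#3 stroke at J2  (J2: bond 0 brought flow, rest push out)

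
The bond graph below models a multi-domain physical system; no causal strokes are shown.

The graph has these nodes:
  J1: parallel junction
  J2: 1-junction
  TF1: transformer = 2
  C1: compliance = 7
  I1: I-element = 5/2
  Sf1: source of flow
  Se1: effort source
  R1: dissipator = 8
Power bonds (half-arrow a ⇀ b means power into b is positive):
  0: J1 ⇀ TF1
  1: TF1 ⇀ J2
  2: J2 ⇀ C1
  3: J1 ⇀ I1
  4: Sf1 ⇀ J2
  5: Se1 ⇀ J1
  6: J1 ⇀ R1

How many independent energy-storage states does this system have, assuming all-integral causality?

2  (C1, I1 all integral)

#4 |Sf1  (Sf1: flow source, stroke at near end)
#5 |J1  (source Se1 imposes e)
#0 |TF1  (J1: bond 5 brought effort, rest push out)
#3 |I1  (J1 effort already set via bond 5)
#6 |R1  (J1 effort already set via bond 5)
#1 |J2  (1-jn J2 has f-setter on 4)
#2 |J2  (1-jn J2 has f-setter on 4)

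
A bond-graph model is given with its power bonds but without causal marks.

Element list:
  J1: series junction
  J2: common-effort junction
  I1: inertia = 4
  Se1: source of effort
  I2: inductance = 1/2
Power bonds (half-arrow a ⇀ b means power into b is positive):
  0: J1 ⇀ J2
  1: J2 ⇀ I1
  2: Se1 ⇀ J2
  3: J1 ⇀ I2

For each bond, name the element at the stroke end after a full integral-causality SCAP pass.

b2 stroke at J2  (source Se1 imposes e)
b0 stroke at J1  (J2: bond 2 brought effort, rest push out)
b1 stroke at I1  (J2: bond 2 brought effort, rest push out)
b3 stroke at I2  (closing 1-jn rule on J1)

bond 0 stroke at J1
bond 1 stroke at I1
bond 2 stroke at J2
bond 3 stroke at I2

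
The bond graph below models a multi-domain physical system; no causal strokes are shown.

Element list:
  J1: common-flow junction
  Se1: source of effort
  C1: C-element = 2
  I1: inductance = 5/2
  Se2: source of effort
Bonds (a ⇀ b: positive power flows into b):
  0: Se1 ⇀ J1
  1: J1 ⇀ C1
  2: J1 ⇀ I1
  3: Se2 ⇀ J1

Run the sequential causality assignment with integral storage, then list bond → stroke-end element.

β0 →J1  (Se1: effort source, stroke at far end)
β3 →J1  (source Se2 imposes e)
β1 →J1  (C1: C, integral causality)
β2 →I1  (only one flow-in slot at J1)

#0 stroke at J1
#1 stroke at J1
#2 stroke at I1
#3 stroke at J1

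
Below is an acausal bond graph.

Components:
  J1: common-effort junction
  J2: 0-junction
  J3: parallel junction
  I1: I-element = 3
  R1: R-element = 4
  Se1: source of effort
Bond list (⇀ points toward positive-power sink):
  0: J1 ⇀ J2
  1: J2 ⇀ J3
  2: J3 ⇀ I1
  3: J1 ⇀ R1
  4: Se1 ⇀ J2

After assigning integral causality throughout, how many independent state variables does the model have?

bond 4 stroke at J2  (Se1 (Se) sets effort on bond)
bond 0 stroke at J1  (common-e at J2 fixed by 4)
bond 1 stroke at J3  (common-e at J2 fixed by 4)
bond 2 stroke at I1  (J3: bond 1 brought effort, rest push out)
bond 3 stroke at R1  (0-jn J1 has e-setter on 0)

1  (I1 all integral)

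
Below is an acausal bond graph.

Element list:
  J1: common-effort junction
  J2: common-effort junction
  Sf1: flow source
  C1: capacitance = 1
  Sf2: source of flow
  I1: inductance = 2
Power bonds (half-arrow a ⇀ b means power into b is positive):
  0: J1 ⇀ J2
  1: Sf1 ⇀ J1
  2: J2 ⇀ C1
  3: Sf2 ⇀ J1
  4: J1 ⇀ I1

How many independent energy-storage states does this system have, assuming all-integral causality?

#1 stroke at Sf1  (Sf1 fixes flow; stroke at Sf1)
#3 stroke at Sf2  (source Sf2 imposes f)
#2 stroke at J2  (C1 outputs effort q/C1)
#0 stroke at J1  (0-jn J2 has e-setter on 2)
#4 stroke at I1  (0-jn J1 has e-setter on 0)

2  (C1, I1 all integral)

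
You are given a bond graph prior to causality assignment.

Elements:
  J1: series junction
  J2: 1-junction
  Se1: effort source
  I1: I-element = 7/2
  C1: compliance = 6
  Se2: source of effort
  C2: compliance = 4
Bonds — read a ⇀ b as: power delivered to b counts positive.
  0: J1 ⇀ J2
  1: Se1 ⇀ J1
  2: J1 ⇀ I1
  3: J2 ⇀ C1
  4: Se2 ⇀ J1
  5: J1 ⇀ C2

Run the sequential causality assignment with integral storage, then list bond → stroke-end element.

β0 stroke at J1
β1 stroke at J1
β2 stroke at I1
β3 stroke at J2
β4 stroke at J1
β5 stroke at J1

b1 |J1  (Se1 (Se) sets effort on bond)
b4 |J1  (Se2 (Se) sets effort on bond)
b2 |I1  (I1 integral (f out))
b0 |J1  (J1 flow already set via bond 2)
b5 |J1  (J1: bond 2 brought flow, rest push out)
b3 |J2  (J2 flow already set via bond 0)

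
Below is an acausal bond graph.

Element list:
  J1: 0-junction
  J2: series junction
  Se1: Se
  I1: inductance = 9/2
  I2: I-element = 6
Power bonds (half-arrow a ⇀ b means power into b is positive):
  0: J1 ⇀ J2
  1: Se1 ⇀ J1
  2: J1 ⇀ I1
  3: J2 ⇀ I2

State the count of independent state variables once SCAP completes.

b1 |J1  (Se1 fixes effort; stroke away)
b0 |J2  (common-e at J1 fixed by 1)
b2 |I1  (common-e at J1 fixed by 1)
b3 |I2  (J2: last free bond brings flow in)

2  (I1, I2 all integral)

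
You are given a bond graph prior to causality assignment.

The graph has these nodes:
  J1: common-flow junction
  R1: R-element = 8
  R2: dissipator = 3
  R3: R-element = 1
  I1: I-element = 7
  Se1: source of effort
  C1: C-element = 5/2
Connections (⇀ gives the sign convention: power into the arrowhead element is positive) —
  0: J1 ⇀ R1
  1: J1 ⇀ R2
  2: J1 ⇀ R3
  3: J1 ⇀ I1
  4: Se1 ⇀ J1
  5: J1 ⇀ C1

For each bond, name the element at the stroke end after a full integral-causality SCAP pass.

#4 →J1  (Se1: effort source, stroke at far end)
#3 →I1  (I1 outputs flow p/I1)
#0 →J1  (common-f at J1 fixed by 3)
#1 →J1  (J1: bond 3 brought flow, rest push out)
#2 →J1  (common-f at J1 fixed by 3)
#5 →J1  (1-jn J1 has f-setter on 3)

#0 |J1
#1 |J1
#2 |J1
#3 |I1
#4 |J1
#5 |J1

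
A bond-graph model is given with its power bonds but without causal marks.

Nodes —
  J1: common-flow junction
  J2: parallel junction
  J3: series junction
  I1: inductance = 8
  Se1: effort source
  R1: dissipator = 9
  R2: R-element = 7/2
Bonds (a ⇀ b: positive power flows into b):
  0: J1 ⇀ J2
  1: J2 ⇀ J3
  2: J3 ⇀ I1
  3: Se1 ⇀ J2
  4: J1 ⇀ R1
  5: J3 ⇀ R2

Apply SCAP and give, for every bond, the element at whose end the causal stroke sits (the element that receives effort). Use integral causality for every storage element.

bond 3 |J2  (Se1 (Se) sets effort on bond)
bond 0 |J1  (J2 effort already set via bond 3)
bond 1 |J3  (0-jn J2 has e-setter on 3)
bond 4 |R1  (J1 needs exactly one f-in)
bond 2 |I1  (I1: I, integral causality)
bond 5 |J3  (1-jn J3 has f-setter on 2)

b0 |J1
b1 |J3
b2 |I1
b3 |J2
b4 |R1
b5 |J3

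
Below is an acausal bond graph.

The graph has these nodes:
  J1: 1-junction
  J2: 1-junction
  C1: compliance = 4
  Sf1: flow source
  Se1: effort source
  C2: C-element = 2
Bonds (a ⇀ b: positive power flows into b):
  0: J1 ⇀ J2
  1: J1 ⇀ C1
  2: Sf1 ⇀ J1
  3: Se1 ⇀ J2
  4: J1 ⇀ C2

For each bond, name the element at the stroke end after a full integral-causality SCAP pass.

β0 |J1
β1 |J1
β2 |Sf1
β3 |J2
β4 |J1

b2 →Sf1  (source Sf1 imposes f)
b3 →J2  (source Se1 imposes e)
b0 →J1  (common-f at J1 fixed by 2)
b1 →J1  (J1 flow already set via bond 2)
b4 →J1  (J1: bond 2 brought flow, rest push out)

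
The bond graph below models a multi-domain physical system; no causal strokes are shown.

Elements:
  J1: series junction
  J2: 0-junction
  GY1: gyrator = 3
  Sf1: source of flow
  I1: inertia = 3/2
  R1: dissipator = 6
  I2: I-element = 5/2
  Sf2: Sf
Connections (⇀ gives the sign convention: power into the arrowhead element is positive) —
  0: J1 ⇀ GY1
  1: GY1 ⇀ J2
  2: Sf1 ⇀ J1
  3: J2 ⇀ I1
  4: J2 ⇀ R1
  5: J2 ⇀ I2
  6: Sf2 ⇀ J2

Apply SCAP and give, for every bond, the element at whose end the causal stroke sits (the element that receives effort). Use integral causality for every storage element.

bond 0 stroke at J1
bond 1 stroke at J2
bond 2 stroke at Sf1
bond 3 stroke at I1
bond 4 stroke at R1
bond 5 stroke at I2
bond 6 stroke at Sf2

b2 stroke→Sf1  (Sf1: flow source, stroke at near end)
b6 stroke→Sf2  (source Sf2 imposes f)
b0 stroke→J1  (J1 flow already set via bond 2)
b1 stroke→J2  (GY1: gyrator matches bond 0)
b3 stroke→I1  (common-e at J2 fixed by 1)
b4 stroke→R1  (0-jn J2 has e-setter on 1)
b5 stroke→I2  (J2: bond 1 brought effort, rest push out)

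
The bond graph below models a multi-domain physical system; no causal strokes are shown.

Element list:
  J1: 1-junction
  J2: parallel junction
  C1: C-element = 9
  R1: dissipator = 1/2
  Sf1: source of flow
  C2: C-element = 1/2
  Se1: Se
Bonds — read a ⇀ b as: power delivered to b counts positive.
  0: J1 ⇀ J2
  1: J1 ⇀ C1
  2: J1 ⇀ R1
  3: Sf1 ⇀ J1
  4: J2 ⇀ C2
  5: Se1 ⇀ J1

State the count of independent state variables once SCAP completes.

b3 stroke at Sf1  (Sf1: flow source, stroke at near end)
b5 stroke at J1  (source Se1 imposes e)
b0 stroke at J1  (common-f at J1 fixed by 3)
b1 stroke at J1  (common-f at J1 fixed by 3)
b2 stroke at J1  (1-jn J1 has f-setter on 3)
b4 stroke at J2  (closing 0-jn rule on J2)

2  (C1, C2 all integral)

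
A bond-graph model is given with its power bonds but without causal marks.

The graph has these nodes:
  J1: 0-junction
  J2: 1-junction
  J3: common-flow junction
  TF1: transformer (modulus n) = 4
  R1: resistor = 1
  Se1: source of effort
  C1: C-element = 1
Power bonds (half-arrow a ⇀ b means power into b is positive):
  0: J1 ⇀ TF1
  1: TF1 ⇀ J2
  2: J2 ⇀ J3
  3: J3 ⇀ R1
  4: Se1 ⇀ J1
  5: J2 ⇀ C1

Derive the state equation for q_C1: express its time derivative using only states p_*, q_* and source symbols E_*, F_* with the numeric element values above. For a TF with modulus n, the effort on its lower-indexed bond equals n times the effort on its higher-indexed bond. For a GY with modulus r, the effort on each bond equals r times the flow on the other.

dq_C1/dt = E_Se1/4 - q_C1

b4 →J1  (Se1: effort source, stroke at far end)
b0 →TF1  (common-e at J1 fixed by 4)
b1 →J2  (TF TF1: opposite of bond 0)
b5 →J2  (prefer integral on C1)
b2 →J3  (J2: last free bond brings flow in)
b3 →R1  (only one flow-in slot at J3)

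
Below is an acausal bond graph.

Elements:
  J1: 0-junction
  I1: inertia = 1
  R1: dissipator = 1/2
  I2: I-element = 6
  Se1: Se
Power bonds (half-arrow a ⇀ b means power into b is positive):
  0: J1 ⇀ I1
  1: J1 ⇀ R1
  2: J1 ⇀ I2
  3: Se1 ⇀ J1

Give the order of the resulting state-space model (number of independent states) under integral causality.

#3 stroke→J1  (Se1 (Se) sets effort on bond)
#0 stroke→I1  (common-e at J1 fixed by 3)
#1 stroke→R1  (J1: bond 3 brought effort, rest push out)
#2 stroke→I2  (J1: bond 3 brought effort, rest push out)

2  (I1, I2 all integral)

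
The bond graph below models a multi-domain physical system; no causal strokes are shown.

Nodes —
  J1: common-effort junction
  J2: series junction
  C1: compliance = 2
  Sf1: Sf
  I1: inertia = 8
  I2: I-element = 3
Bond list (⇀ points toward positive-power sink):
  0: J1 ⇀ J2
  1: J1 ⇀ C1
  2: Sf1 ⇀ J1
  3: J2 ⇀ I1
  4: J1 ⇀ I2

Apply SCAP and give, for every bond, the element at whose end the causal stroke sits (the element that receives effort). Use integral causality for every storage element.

#2 |Sf1  (Sf1: flow source, stroke at near end)
#1 |J1  (prefer integral on C1)
#0 |J2  (0-jn J1 has e-setter on 1)
#4 |I2  (J1 effort already set via bond 1)
#3 |I1  (only one flow-in slot at J2)

bond 0 |J2
bond 1 |J1
bond 2 |Sf1
bond 3 |I1
bond 4 |I2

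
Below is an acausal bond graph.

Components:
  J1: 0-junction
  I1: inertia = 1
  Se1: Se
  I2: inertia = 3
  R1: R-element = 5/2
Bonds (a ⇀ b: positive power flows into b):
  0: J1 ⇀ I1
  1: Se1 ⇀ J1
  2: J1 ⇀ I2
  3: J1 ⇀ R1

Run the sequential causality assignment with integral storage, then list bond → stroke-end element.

bond 0 |I1
bond 1 |J1
bond 2 |I2
bond 3 |R1

b1 →J1  (Se1 (Se) sets effort on bond)
b0 →I1  (common-e at J1 fixed by 1)
b2 →I2  (0-jn J1 has e-setter on 1)
b3 →R1  (0-jn J1 has e-setter on 1)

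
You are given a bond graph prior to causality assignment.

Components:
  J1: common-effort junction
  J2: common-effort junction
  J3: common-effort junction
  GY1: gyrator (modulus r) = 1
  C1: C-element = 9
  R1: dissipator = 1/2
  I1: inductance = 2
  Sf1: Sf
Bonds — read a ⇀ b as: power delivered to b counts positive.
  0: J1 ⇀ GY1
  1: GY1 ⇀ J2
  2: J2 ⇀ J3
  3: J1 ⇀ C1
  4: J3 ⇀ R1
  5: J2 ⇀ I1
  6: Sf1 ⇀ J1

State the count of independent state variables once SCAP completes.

2  (C1, I1 all integral)

#6 |Sf1  (Sf1 fixes flow; stroke at Sf1)
#3 |J1  (C1: C, integral causality)
#0 |GY1  (0-jn J1 has e-setter on 3)
#1 |GY1  (through GY1, causality inverts; strokes same side of GY1)
#5 |I1  (I1: I, integral causality)
#2 |J2  (J2 needs exactly one e-in)
#4 |J3  (closing 0-jn rule on J3)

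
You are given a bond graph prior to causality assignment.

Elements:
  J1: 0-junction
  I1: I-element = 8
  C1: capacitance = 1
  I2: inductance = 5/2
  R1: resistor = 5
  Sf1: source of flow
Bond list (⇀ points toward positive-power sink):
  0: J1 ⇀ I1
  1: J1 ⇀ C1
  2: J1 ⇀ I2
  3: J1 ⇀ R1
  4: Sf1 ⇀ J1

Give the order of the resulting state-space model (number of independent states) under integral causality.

β4 |Sf1  (Sf1 (Sf) sets flow on bond)
β0 |I1  (I1: I, integral causality)
β1 |J1  (C1: C, integral causality)
β2 |I2  (0-jn J1 has e-setter on 1)
β3 |R1  (common-e at J1 fixed by 1)

3  (C1, I1, I2 all integral)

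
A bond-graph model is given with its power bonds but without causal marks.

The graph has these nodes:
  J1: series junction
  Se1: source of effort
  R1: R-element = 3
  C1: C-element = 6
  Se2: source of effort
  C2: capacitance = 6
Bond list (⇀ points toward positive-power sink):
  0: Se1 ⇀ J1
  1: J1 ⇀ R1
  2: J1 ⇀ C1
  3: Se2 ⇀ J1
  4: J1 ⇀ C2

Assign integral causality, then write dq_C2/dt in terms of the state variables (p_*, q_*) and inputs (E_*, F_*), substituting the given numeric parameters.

dq_C2/dt = E_Se1/3 + E_Se2/3 - q_C1/18 - q_C2/18

bond 0 →J1  (Se1: effort source, stroke at far end)
bond 3 →J1  (Se2 fixes effort; stroke away)
bond 2 →J1  (prefer integral on C1)
bond 4 →J1  (prefer integral on C2)
bond 1 →R1  (closing 1-jn rule on J1)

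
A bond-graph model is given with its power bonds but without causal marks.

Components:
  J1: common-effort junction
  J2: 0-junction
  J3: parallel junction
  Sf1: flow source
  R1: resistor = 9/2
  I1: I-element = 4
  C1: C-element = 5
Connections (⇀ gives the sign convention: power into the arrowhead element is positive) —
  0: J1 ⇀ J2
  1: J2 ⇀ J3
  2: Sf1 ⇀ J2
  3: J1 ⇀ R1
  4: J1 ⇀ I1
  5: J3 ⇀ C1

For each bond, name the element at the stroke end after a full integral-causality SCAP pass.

bond 0 stroke→J1
bond 1 stroke→J2
bond 2 stroke→Sf1
bond 3 stroke→R1
bond 4 stroke→I1
bond 5 stroke→J3

b2 stroke→Sf1  (Sf1 (Sf) sets flow on bond)
b4 stroke→I1  (I1 outputs flow p/I1)
b5 stroke→J3  (C1: C, integral causality)
b1 stroke→J2  (0-jn J3 has e-setter on 5)
b0 stroke→J1  (0-jn J2 has e-setter on 1)
b3 stroke→R1  (0-jn J1 has e-setter on 0)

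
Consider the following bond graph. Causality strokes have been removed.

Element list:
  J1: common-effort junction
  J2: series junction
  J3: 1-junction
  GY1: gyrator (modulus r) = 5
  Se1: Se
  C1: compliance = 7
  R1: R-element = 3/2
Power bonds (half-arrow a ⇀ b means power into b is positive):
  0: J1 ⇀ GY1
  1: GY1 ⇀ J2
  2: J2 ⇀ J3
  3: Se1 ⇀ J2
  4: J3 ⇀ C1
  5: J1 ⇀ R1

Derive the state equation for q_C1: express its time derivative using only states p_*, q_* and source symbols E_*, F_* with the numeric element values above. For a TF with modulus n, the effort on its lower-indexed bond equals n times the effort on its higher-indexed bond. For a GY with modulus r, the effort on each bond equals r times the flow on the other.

#3 |J2  (source Se1 imposes e)
#4 |J3  (C1 outputs effort q/C1)
#2 |J2  (closing 1-jn rule on J3)
#1 |GY1  (J2 needs exactly one f-in)
#0 |GY1  (through GY1, causality inverts; strokes same side of GY1)
#5 |J1  (closing 0-jn rule on J1)

dq_C1/dt = 3*E_Se1/50 - 3*q_C1/350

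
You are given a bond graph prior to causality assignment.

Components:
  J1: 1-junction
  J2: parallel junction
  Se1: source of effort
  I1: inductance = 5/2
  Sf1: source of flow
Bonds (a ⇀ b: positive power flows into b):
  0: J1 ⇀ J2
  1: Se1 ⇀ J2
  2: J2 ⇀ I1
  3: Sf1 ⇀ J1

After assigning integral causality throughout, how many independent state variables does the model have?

#1 →J2  (source Se1 imposes e)
#3 →Sf1  (source Sf1 imposes f)
#0 →J1  (J1: bond 3 brought flow, rest push out)
#2 →I1  (0-jn J2 has e-setter on 1)

1  (I1 all integral)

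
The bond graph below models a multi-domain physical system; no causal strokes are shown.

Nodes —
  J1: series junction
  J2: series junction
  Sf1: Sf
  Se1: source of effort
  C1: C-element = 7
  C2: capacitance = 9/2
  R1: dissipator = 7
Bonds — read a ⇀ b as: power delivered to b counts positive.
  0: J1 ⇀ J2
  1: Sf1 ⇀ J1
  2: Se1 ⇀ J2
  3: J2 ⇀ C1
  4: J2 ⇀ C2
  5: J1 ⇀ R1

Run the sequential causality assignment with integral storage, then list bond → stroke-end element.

bond 1 →Sf1  (source Sf1 imposes f)
bond 2 →J2  (Se1 (Se) sets effort on bond)
bond 0 →J1  (J1: bond 1 brought flow, rest push out)
bond 5 →J1  (common-f at J1 fixed by 1)
bond 3 →J2  (J2: bond 0 brought flow, rest push out)
bond 4 →J2  (J2 flow already set via bond 0)

β0 →J1
β1 →Sf1
β2 →J2
β3 →J2
β4 →J2
β5 →J1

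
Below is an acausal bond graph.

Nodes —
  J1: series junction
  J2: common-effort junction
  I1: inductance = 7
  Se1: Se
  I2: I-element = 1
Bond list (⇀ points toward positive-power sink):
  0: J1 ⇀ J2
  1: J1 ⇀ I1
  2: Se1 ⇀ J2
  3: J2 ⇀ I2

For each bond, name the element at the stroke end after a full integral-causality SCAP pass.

β2 stroke→J2  (Se1 (Se) sets effort on bond)
β0 stroke→J1  (common-e at J2 fixed by 2)
β3 stroke→I2  (common-e at J2 fixed by 2)
β1 stroke→I1  (only one flow-in slot at J1)

#0 →J1
#1 →I1
#2 →J2
#3 →I2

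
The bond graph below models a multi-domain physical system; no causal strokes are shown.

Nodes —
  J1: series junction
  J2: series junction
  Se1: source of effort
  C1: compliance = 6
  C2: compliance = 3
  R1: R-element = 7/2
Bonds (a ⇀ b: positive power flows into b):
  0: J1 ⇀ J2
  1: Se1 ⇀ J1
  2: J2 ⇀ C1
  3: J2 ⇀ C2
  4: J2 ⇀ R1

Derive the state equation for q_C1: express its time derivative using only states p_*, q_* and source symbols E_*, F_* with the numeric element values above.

dq_C1/dt = 2*E_Se1/7 - q_C1/21 - 2*q_C2/21

β1 stroke at J1  (Se1 fixes effort; stroke away)
β0 stroke at J2  (closing 1-jn rule on J1)
β2 stroke at J2  (C1 integral (e out))
β3 stroke at J2  (C2 outputs effort q/C2)
β4 stroke at R1  (J2 needs exactly one f-in)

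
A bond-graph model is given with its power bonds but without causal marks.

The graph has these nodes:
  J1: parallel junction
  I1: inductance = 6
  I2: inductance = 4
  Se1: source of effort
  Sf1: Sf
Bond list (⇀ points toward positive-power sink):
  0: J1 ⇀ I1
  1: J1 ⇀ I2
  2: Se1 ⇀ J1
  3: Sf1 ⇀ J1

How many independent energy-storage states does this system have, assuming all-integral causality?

2  (I1, I2 all integral)

b2 stroke at J1  (source Se1 imposes e)
b3 stroke at Sf1  (Sf1: flow source, stroke at near end)
b0 stroke at I1  (common-e at J1 fixed by 2)
b1 stroke at I2  (J1 effort already set via bond 2)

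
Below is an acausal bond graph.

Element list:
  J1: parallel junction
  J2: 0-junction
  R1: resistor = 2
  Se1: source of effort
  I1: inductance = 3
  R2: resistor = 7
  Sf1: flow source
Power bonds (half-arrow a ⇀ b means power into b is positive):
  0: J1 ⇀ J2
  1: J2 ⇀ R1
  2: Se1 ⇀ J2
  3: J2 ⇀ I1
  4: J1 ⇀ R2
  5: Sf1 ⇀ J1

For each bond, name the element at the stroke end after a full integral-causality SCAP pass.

bond 2 →J2  (Se1 fixes effort; stroke away)
bond 5 →Sf1  (Sf1 (Sf) sets flow on bond)
bond 0 →J1  (J2 effort already set via bond 2)
bond 1 →R1  (J2: bond 2 brought effort, rest push out)
bond 3 →I1  (J2 effort already set via bond 2)
bond 4 →R2  (0-jn J1 has e-setter on 0)

b0 |J1
b1 |R1
b2 |J2
b3 |I1
b4 |R2
b5 |Sf1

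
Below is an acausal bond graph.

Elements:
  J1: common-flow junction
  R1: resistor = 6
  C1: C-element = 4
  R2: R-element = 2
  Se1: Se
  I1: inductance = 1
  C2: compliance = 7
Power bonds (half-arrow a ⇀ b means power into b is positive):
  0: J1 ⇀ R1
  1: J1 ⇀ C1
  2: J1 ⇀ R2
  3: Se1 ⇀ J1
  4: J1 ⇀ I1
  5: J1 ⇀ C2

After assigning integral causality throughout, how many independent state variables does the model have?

3  (C1, C2, I1 all integral)

bond 3 stroke at J1  (Se1: effort source, stroke at far end)
bond 1 stroke at J1  (C1 outputs effort q/C1)
bond 4 stroke at I1  (I1 outputs flow p/I1)
bond 0 stroke at J1  (1-jn J1 has f-setter on 4)
bond 2 stroke at J1  (1-jn J1 has f-setter on 4)
bond 5 stroke at J1  (common-f at J1 fixed by 4)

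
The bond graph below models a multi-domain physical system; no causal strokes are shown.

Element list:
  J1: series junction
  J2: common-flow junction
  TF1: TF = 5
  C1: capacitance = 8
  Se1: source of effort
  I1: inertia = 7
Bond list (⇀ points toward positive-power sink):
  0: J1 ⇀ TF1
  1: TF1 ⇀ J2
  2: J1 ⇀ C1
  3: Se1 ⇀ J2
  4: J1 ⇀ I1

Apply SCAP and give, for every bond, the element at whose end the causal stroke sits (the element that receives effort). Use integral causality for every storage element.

b0 →J1
b1 →TF1
b2 →J1
b3 →J2
b4 →I1

β3 |J2  (source Se1 imposes e)
β1 |TF1  (J2 needs exactly one f-in)
β0 |J1  (TF1 one-in-one-out from 1)
β2 |J1  (C1: C, integral causality)
β4 |I1  (closing 1-jn rule on J1)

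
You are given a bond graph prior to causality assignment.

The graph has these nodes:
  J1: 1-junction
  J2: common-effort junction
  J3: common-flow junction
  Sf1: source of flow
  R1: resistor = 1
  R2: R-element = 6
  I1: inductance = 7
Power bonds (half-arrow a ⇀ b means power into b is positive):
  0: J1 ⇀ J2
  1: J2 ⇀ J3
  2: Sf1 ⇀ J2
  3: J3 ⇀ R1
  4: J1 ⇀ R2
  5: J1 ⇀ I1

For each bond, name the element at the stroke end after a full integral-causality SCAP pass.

bond 2 stroke at Sf1  (Sf1: flow source, stroke at near end)
bond 5 stroke at I1  (I1 integral (f out))
bond 0 stroke at J1  (1-jn J1 has f-setter on 5)
bond 4 stroke at J1  (common-f at J1 fixed by 5)
bond 1 stroke at J2  (J2: last free bond brings effort in)
bond 3 stroke at J3  (J3 flow already set via bond 1)

#0 stroke→J1
#1 stroke→J2
#2 stroke→Sf1
#3 stroke→J3
#4 stroke→J1
#5 stroke→I1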